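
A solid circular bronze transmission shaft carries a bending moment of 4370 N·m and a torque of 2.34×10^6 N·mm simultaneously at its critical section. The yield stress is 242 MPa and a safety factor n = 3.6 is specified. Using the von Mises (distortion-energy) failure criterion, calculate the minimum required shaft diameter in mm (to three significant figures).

σ_allow = σ_y/n = 242/3.6 = 67.22 MPa.
For a solid shaft σ_b = 32M/(πd³) and τ = 16T/(πd³), so the von Mises stress is σ' = (16/πd³)·√(4M²+3T²).
√(4M²+3T²) = √(4×(4.370×10^6)² + 3×(2.340×10^6)²) = 9.634×10^6 N·mm.
d³ = 16×9.634×10^6/(π×67.22) = 729900 mm³.
d = 90.04 mm.

d = 90.0 mm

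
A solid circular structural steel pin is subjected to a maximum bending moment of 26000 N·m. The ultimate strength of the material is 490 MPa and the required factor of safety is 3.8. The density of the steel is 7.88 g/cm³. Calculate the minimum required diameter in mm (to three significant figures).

d = 127 mm

σ_allow = 490/3.8 = 128.9 MPa.
For a solid circular section σ = 32M/(πd³), so d³ = 32M/(π σ_allow) = 32×2.6000×10^7/(π×128.9) = 2.054×10^6 mm³.
d = 127.1 mm.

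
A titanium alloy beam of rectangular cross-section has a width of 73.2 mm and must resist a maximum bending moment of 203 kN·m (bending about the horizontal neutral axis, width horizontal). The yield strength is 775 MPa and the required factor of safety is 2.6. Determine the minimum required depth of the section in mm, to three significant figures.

h = 236 mm

σ_allow = 775/2.6 = 298.1 MPa.
For a rectangular section σ = 6M/(bh²), so h² = 6M/(b σ_allow) = 6×2.0300×10^8/(73.2×298.1) = 55820 mm².
h = 236.3 mm.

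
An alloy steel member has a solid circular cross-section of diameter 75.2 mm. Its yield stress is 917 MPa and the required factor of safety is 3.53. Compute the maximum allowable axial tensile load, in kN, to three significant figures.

σ_allow = 917/3.53 = 259.8 MPa.
A = πd²/4 = π×75.2²/4 = 4441 mm².
F_allow = σ_allow × A = 259.8×4441 = 1.154×10^6 N.

F_allow = 1150 kN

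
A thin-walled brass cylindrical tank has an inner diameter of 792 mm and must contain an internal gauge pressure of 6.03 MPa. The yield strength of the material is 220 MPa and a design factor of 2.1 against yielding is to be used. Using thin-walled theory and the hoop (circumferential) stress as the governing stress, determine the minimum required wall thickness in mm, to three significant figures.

t = 22.8 mm

σ_allow = 220/2.1 = 104.8 MPa.
Hoop stress σ_h = pD/(2t), so t = pD/(2σ_allow) = 6.03×792/(2×104.8) = 22.79 mm.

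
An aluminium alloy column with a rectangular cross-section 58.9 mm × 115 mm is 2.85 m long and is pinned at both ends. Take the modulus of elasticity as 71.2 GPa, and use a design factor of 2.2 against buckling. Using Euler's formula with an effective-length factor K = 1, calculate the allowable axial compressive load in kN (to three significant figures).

P_allow = 77.0 kN

Buckling occurs about the weak axis: I_min = h·b³/12 = 115×58.9³/12 = 1.958×10^6 mm⁴ (b = 58.9 mm is the smaller dimension).
Effective length L_e = KL = 1×2.85 m = 2850 mm.
Euler critical load P_cr = π²EI/L_e² = π²×71200×1.958×10^6/2850² = 169400 N.
P_allow = P_cr/n = 169400/2.2 = 77010 N.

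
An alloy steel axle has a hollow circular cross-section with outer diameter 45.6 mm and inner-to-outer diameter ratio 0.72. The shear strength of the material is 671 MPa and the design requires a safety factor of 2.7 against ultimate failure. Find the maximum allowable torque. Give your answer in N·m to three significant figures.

T_allow = 3380 N·m

τ_allow = 671/2.7 = 248.5 MPa.
For a hollow shaft T_allow = τ_allow·πd_o³(1−k⁴)/16 with 1−k⁴ = 0.7313, so πd_o³(1−k⁴)/16 = 13610 mm³.
T_allow = 248.5×13610 = 3.383×10^6 N·mm = 3383 N·m.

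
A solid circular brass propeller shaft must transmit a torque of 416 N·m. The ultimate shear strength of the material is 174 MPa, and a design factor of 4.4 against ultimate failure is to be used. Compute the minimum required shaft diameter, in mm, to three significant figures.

Allowable shear stress τ_allow = 174/4.4 = 39.55 MPa.
For a solid shaft τ = 16T/(πd³), so d³ = 16T/(π τ_allow) = 16×416000/(π×39.55) = 53580 mm³.
d = (53580)^(1/3) = 37.70 mm.

d = 37.7 mm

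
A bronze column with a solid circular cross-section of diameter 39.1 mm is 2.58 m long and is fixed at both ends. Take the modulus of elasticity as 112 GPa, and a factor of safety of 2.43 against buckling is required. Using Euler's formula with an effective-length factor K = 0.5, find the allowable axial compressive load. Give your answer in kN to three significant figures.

I = πd⁴/64 = π×39.1⁴/64 = 114700 mm⁴.
Effective length L_e = KL = 0.5×2.58 m = 1290 mm.
Euler critical load P_cr = π²EI/L_e² = π²×112000×114700/1290² = 76210 N.
P_allow = P_cr/n = 76210/2.43 = 31360 N.

P_allow = 31.4 kN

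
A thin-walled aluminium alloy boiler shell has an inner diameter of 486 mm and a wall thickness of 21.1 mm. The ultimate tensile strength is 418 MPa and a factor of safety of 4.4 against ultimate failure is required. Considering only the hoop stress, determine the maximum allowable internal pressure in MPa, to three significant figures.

σ_allow = 418/4.4 = 95.00 MPa.
σ_h = pD/(2t) → p_allow = 2σ_allow t/D = 2×95.00×21.1/486 = 8.249 MPa.

p_allow = 8.25 MPa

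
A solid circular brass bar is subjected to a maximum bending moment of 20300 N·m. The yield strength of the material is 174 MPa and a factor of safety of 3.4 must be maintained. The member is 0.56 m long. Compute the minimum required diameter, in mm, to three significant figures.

d = 159 mm

σ_allow = 174/3.4 = 51.18 MPa.
For a solid circular section σ = 32M/(πd³), so d³ = 32M/(π σ_allow) = 32×2.0300×10^7/(π×51.18) = 4.040×10^6 mm³.
d = 159.3 mm.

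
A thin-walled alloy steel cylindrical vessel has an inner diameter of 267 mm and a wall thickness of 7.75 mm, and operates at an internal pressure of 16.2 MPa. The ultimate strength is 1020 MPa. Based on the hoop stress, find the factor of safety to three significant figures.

σ_h = pD/(2t) = 16.2×267/(2×7.75) = 279.1 MPa.
n = 1020/279.1 = 3.655.

n = 3.66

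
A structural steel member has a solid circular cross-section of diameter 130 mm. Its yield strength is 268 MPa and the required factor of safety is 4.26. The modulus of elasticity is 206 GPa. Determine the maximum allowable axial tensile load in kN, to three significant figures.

σ_allow = 268/4.26 = 62.91 MPa.
A = πd²/4 = π×130²/4 = 13270 mm².
F_allow = σ_allow × A = 62.91×13270 = 835000 N.

F_allow = 835 kN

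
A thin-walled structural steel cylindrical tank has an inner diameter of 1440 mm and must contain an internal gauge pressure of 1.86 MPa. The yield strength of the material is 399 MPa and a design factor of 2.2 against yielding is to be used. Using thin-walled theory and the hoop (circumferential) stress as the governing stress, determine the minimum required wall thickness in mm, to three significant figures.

t = 7.38 mm

σ_allow = 399/2.2 = 181.4 MPa.
Hoop stress σ_h = pD/(2t), so t = pD/(2σ_allow) = 1.86×1440/(2×181.4) = 7.384 mm.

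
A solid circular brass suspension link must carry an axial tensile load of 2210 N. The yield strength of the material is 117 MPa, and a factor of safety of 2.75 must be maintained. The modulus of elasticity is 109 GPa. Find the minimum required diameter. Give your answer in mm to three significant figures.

Allowable stress σ_allow = 117/2.75 = 42.55 MPa.
Required area A = F/σ_allow = 2210.0/42.55 = 51.94 mm².
A = πd²/4 → d = √(4A/π) = 8.133 mm.

d = 8.13 mm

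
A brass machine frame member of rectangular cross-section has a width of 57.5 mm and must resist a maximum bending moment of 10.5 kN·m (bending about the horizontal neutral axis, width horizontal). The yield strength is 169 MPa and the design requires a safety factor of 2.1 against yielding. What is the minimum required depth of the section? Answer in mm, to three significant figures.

σ_allow = 169/2.1 = 80.48 MPa.
For a rectangular section σ = 6M/(bh²), so h² = 6M/(b σ_allow) = 6×1.0500×10^7/(57.5×80.48) = 13610 mm².
h = 116.7 mm.

h = 117 mm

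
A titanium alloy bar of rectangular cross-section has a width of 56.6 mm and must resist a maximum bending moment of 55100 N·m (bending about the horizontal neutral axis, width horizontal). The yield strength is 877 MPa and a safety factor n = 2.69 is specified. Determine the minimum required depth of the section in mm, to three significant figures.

σ_allow = 877/2.69 = 326.0 MPa.
For a rectangular section σ = 6M/(bh²), so h² = 6M/(b σ_allow) = 6×5.5100×10^7/(56.6×326.0) = 17920 mm².
h = 133.9 mm.

h = 134 mm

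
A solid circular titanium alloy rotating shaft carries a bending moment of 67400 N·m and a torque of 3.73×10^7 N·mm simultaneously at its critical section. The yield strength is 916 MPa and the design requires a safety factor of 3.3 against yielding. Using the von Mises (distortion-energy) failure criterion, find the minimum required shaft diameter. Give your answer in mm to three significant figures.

σ_allow = σ_y/n = 916/3.3 = 277.6 MPa.
For a solid shaft σ_b = 32M/(πd³) and τ = 16T/(πd³), so the von Mises stress is σ' = (16/πd³)·√(4M²+3T²).
√(4M²+3T²) = √(4×(6.740×10^7)² + 3×(3.730×10^7)²) = 1.495×10^8 N·mm.
d³ = 16×1.495×10^8/(π×277.6) = 2.743×10^6 mm³.
d = 140.0 mm.

d = 140 mm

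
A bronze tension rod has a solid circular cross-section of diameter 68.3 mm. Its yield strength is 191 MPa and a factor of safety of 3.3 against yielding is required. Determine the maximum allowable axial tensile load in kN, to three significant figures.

F_allow = 212 kN

σ_allow = 191/3.3 = 57.88 MPa.
A = πd²/4 = π×68.3²/4 = 3664 mm².
F_allow = σ_allow × A = 57.88×3664 = 212100 N.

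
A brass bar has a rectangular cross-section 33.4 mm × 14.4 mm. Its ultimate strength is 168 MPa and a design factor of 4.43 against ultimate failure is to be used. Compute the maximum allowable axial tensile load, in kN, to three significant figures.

F_allow = 18.2 kN

σ_allow = 168/4.43 = 37.92 MPa.
A = 33.4×14.4 = 481.0 mm².
F_allow = σ_allow × A = 37.92×481.0 = 18240 N.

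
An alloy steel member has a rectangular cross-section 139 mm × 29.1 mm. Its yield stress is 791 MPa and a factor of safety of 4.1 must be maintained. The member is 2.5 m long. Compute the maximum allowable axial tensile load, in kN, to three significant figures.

σ_allow = 791/4.1 = 192.9 MPa.
A = 139×29.1 = 4045 mm².
F_allow = σ_allow × A = 192.9×4045 = 780400 N.

F_allow = 780 kN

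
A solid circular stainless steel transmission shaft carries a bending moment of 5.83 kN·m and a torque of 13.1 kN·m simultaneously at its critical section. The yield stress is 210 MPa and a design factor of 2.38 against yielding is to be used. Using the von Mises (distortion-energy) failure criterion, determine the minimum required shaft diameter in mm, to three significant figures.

σ_allow = σ_y/n = 210/2.38 = 88.24 MPa.
For a solid shaft σ_b = 32M/(πd³) and τ = 16T/(πd³), so the von Mises stress is σ' = (16/πd³)·√(4M²+3T²).
√(4M²+3T²) = √(4×(5.830×10^6)² + 3×(1.310×10^7)²) = 2.551×10^7 N·mm.
d³ = 16×2.551×10^7/(π×88.24) = 1.472×10^6 mm³.
d = 113.8 mm.

d = 114 mm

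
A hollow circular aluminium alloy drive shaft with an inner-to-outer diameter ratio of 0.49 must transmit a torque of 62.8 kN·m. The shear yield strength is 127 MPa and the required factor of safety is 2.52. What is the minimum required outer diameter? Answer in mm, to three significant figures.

d_o = 189 mm

τ_allow = 127/2.52 = 50.40 MPa.
For a hollow shaft τ = 16T/[πd_o³(1−k⁴)] with k = 0.49, so 1−k⁴ = 0.9424.
d_o³ = 16T/[π τ_allow (1−k⁴)] = 16×6.2800×10^7/(π×50.40×0.9424) = 6.735×10^6 mm³.
d_o = 188.8 mm.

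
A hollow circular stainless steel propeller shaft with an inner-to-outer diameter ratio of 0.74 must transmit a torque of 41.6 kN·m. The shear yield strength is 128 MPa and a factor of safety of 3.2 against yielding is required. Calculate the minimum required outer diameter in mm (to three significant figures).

τ_allow = 128/3.2 = 40.00 MPa.
For a hollow shaft τ = 16T/[πd_o³(1−k⁴)] with k = 0.74, so 1−k⁴ = 0.7001.
d_o³ = 16T/[π τ_allow (1−k⁴)] = 16×4.1600×10^7/(π×40.00×0.7001) = 7.565×10^6 mm³.
d_o = 196.3 mm.

d_o = 196 mm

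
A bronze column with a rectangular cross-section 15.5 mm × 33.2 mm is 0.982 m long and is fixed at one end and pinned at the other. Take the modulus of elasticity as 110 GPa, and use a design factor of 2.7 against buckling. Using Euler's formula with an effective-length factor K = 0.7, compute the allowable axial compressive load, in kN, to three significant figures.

Buckling occurs about the weak axis: I_min = h·b³/12 = 33.2×15.5³/12 = 10300 mm⁴ (b = 15.5 mm is the smaller dimension).
Effective length L_e = KL = 0.7×0.982 m = 687.4 mm.
Euler critical load P_cr = π²EI/L_e² = π²×110000×10300/687.4² = 23670 N.
P_allow = P_cr/n = 23670/2.7 = 8767 N.

P_allow = 8.77 kN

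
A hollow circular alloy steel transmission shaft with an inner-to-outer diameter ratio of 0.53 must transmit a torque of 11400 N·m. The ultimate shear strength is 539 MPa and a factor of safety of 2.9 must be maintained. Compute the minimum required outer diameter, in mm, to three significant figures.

τ_allow = 539/2.9 = 185.9 MPa.
For a hollow shaft τ = 16T/[πd_o³(1−k⁴)] with k = 0.53, so 1−k⁴ = 0.9211.
d_o³ = 16T/[π τ_allow (1−k⁴)] = 16×1.1400×10^7/(π×185.9×0.9211) = 339100 mm³.
d_o = 69.74 mm.

d_o = 69.7 mm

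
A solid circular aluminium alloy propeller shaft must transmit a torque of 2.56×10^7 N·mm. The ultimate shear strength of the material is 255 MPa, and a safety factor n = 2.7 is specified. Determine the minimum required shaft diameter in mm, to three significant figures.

Allowable shear stress τ_allow = 255/2.7 = 94.44 MPa.
For a solid shaft τ = 16T/(πd³), so d³ = 16T/(π τ_allow) = 16×2.5600×10^7/(π×94.44) = 1.380×10^6 mm³.
d = (1.380×10^6)^(1/3) = 111.3 mm.

d = 111 mm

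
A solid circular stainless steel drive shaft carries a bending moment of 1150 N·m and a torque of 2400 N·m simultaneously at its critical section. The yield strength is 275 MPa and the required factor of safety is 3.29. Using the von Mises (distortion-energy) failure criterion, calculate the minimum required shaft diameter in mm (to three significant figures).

σ_allow = σ_y/n = 275/3.29 = 83.59 MPa.
For a solid shaft σ_b = 32M/(πd³) and τ = 16T/(πd³), so the von Mises stress is σ' = (16/πd³)·√(4M²+3T²).
√(4M²+3T²) = √(4×(1.150×10^6)² + 3×(2.400×10^6)²) = 4.751×10^6 N·mm.
d³ = 16×4.751×10^6/(π×83.59) = 289500 mm³.
d = 66.15 mm.

d = 66.2 mm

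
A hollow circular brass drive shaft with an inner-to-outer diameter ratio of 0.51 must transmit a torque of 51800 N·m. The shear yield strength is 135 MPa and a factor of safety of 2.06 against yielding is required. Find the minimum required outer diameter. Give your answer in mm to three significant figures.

τ_allow = 135/2.06 = 65.53 MPa.
For a hollow shaft τ = 16T/[πd_o³(1−k⁴)] with k = 0.51, so 1−k⁴ = 0.9323.
d_o³ = 16T/[π τ_allow (1−k⁴)] = 16×5.1800×10^7/(π×65.53×0.9323) = 4.318×10^6 mm³.
d_o = 162.8 mm.

d_o = 163 mm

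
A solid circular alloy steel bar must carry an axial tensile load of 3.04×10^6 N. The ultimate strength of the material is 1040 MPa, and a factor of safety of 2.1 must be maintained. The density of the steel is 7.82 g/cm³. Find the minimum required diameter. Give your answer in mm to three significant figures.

d = 88.4 mm

Allowable stress σ_allow = 1040/2.1 = 495.2 MPa.
Required area A = F/σ_allow = 3040000/495.2 = 6138 mm².
A = πd²/4 → d = √(4A/π) = 88.41 mm.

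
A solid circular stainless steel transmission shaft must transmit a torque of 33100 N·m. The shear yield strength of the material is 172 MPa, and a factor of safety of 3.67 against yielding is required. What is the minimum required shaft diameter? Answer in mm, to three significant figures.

Allowable shear stress τ_allow = 172/3.67 = 46.87 MPa.
For a solid shaft τ = 16T/(πd³), so d³ = 16T/(π τ_allow) = 16×3.3100×10^7/(π×46.87) = 3.597×10^6 mm³.
d = (3.597×10^6)^(1/3) = 153.2 mm.

d = 153 mm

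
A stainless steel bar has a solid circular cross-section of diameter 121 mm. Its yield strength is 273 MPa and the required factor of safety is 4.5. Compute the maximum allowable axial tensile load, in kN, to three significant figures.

σ_allow = 273/4.5 = 60.67 MPa.
A = πd²/4 = π×121²/4 = 11500 mm².
F_allow = σ_allow × A = 60.67×11500 = 697600 N.

F_allow = 698 kN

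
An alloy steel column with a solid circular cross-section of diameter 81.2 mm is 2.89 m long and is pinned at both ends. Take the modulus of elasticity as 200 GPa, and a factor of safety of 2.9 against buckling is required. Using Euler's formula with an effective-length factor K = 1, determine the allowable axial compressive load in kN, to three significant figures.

I = πd⁴/64 = π×81.2⁴/64 = 2.134×10^6 mm⁴.
Effective length L_e = KL = 1×2.89 m = 2890 mm.
Euler critical load P_cr = π²EI/L_e² = π²×200000×2.134×10^6/2890² = 504300 N.
P_allow = P_cr/n = 504300/2.9 = 173900 N.

P_allow = 174 kN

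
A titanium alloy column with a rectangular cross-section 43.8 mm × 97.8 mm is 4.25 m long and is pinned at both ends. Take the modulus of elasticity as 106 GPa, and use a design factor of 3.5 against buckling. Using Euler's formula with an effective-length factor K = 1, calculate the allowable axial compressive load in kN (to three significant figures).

Buckling occurs about the weak axis: I_min = h·b³/12 = 97.8×43.8³/12 = 684800 mm⁴ (b = 43.8 mm is the smaller dimension).
Effective length L_e = KL = 1×4.25 m = 4250 mm.
Euler critical load P_cr = π²EI/L_e² = π²×106000×684800/4250² = 39670 N.
P_allow = P_cr/n = 39670/3.5 = 11330 N.

P_allow = 11.3 kN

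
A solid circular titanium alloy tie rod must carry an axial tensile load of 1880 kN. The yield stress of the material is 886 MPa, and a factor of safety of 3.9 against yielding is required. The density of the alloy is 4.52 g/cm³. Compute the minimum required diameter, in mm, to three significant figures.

Allowable stress σ_allow = 886/3.9 = 227.2 MPa.
Required area A = F/σ_allow = 1880000/227.2 = 8275 mm².
A = πd²/4 → d = √(4A/π) = 102.6 mm.

d = 103 mm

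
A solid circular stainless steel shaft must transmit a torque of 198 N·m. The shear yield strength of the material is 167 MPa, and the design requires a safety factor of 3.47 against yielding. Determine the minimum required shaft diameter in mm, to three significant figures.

Allowable shear stress τ_allow = 167/3.47 = 48.13 MPa.
For a solid shaft τ = 16T/(πd³), so d³ = 16T/(π τ_allow) = 16×198000/(π×48.13) = 20950 mm³.
d = (20950)^(1/3) = 27.57 mm.

d = 27.6 mm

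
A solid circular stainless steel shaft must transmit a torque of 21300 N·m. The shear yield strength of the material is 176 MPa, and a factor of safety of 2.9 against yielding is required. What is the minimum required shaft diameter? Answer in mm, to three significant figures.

d = 121 mm

Allowable shear stress τ_allow = 176/2.9 = 60.69 MPa.
For a solid shaft τ = 16T/(πd³), so d³ = 16T/(π τ_allow) = 16×2.1300×10^7/(π×60.69) = 1.787×10^6 mm³.
d = (1.787×10^6)^(1/3) = 121.4 mm.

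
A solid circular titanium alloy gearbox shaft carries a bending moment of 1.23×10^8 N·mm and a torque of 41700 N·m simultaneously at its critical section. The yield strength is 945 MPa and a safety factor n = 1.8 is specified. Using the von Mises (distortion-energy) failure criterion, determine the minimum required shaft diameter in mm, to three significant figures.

σ_allow = σ_y/n = 945/1.8 = 525.0 MPa.
For a solid shaft σ_b = 32M/(πd³) and τ = 16T/(πd³), so the von Mises stress is σ' = (16/πd³)·√(4M²+3T²).
√(4M²+3T²) = √(4×(1.230×10^8)² + 3×(4.170×10^7)²) = 2.564×10^8 N·mm.
d³ = 16×2.564×10^8/(π×525.0) = 2.487×10^6 mm³.
d = 135.5 mm.

d = 135 mm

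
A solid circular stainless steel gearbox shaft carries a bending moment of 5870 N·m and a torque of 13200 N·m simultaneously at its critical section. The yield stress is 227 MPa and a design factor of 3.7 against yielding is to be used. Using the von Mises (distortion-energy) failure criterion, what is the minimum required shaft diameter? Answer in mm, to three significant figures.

d = 129 mm

σ_allow = σ_y/n = 227/3.7 = 61.35 MPa.
For a solid shaft σ_b = 32M/(πd³) and τ = 16T/(πd³), so the von Mises stress is σ' = (16/πd³)·√(4M²+3T²).
√(4M²+3T²) = √(4×(5.870×10^6)² + 3×(1.320×10^7)²) = 2.570×10^7 N·mm.
d³ = 16×2.570×10^7/(π×61.35) = 2.134×10^6 mm³.
d = 128.7 mm.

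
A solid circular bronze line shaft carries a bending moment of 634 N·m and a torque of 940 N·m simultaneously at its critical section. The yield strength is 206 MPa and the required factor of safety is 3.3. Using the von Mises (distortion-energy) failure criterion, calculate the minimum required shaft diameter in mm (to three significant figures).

σ_allow = σ_y/n = 206/3.3 = 62.42 MPa.
For a solid shaft σ_b = 32M/(πd³) and τ = 16T/(πd³), so the von Mises stress is σ' = (16/πd³)·√(4M²+3T²).
√(4M²+3T²) = √(4×(634000)² + 3×(940000)²) = 2.064×10^6 N·mm.
d³ = 16×2.064×10^6/(π×62.42) = 168400 mm³.
d = 55.22 mm.

d = 55.2 mm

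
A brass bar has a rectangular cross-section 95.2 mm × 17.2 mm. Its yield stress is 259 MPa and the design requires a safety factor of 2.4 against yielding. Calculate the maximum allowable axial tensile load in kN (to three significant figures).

σ_allow = 259/2.4 = 107.9 MPa.
A = 95.2×17.2 = 1637 mm².
F_allow = σ_allow × A = 107.9×1637 = 176700 N.

F_allow = 177 kN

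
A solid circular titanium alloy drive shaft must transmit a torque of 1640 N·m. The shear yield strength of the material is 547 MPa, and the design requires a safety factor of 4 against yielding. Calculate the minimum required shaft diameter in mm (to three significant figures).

Allowable shear stress τ_allow = 547/4 = 136.8 MPa.
For a solid shaft τ = 16T/(πd³), so d³ = 16T/(π τ_allow) = 16×1640000/(π×136.8) = 61080 mm³.
d = (61080)^(1/3) = 39.38 mm.

d = 39.4 mm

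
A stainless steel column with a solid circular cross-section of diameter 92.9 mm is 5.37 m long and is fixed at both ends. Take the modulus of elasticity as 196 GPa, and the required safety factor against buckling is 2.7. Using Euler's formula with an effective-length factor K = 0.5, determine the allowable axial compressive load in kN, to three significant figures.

P_allow = 363 kN

I = πd⁴/64 = π×92.9⁴/64 = 3.656×10^6 mm⁴.
Effective length L_e = KL = 0.5×5.37 m = 2685 mm.
Euler critical load P_cr = π²EI/L_e² = π²×196000×3.656×10^6/2685² = 981100 N.
P_allow = P_cr/n = 981100/2.7 = 363400 N.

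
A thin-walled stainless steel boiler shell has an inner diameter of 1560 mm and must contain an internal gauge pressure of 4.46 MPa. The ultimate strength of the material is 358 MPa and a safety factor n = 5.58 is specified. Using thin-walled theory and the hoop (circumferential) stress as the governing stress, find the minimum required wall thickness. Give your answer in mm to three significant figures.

σ_allow = 358/5.58 = 64.16 MPa.
Hoop stress σ_h = pD/(2t), so t = pD/(2σ_allow) = 4.46×1560/(2×64.16) = 54.22 mm.

t = 54.2 mm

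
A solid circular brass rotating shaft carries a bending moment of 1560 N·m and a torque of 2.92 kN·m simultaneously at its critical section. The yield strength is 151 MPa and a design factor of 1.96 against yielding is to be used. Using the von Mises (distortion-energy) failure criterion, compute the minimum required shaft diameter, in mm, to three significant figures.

d = 73.2 mm

σ_allow = σ_y/n = 151/1.96 = 77.04 MPa.
For a solid shaft σ_b = 32M/(πd³) and τ = 16T/(πd³), so the von Mises stress is σ' = (16/πd³)·√(4M²+3T²).
√(4M²+3T²) = √(4×(1.560×10^6)² + 3×(2.920×10^6)²) = 5.943×10^6 N·mm.
d³ = 16×5.943×10^6/(π×77.04) = 392800 mm³.
d = 73.24 mm.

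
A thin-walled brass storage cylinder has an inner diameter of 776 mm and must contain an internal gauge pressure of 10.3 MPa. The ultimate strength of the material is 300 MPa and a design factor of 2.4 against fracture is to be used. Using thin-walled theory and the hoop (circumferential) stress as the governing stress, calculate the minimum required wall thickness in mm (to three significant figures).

σ_allow = 300/2.4 = 125.0 MPa.
Hoop stress σ_h = pD/(2t), so t = pD/(2σ_allow) = 10.3×776/(2×125.0) = 31.97 mm.

t = 32.0 mm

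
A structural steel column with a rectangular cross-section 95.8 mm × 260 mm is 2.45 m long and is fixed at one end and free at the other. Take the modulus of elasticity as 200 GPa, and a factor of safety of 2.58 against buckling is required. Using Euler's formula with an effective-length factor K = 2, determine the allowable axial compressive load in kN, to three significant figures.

P_allow = 607 kN

Buckling occurs about the weak axis: I_min = h·b³/12 = 260×95.8³/12 = 1.905×10^7 mm⁴ (b = 95.8 mm is the smaller dimension).
Effective length L_e = KL = 2×2.45 m = 4900 mm.
Euler critical load P_cr = π²EI/L_e² = π²×200000×1.905×10^7/4900² = 1.566×10^6 N.
P_allow = P_cr/n = 1.566×10^6/2.58 = 607000 N.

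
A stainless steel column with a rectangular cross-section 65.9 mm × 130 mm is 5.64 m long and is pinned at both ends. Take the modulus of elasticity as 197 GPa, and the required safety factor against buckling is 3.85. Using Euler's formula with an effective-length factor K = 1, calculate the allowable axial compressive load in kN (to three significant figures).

Buckling occurs about the weak axis: I_min = h·b³/12 = 130×65.9³/12 = 3.100×10^6 mm⁴ (b = 65.9 mm is the smaller dimension).
Effective length L_e = KL = 1×5.64 m = 5640 mm.
Euler critical load P_cr = π²EI/L_e² = π²×197000×3.100×10^6/5640² = 189500 N.
P_allow = P_cr/n = 189500/3.85 = 49220 N.

P_allow = 49.2 kN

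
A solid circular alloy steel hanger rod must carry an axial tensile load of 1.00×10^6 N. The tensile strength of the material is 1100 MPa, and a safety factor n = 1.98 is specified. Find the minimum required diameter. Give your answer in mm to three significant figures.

Allowable stress σ_allow = 1100/1.98 = 555.6 MPa.
Required area A = F/σ_allow = 1000000/555.6 = 1800 mm².
A = πd²/4 → d = √(4A/π) = 47.87 mm.

d = 47.9 mm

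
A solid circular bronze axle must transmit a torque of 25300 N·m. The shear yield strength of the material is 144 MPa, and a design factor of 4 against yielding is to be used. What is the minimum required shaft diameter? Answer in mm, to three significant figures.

d = 153 mm

Allowable shear stress τ_allow = 144/4 = 36.00 MPa.
For a solid shaft τ = 16T/(πd³), so d³ = 16T/(π τ_allow) = 16×2.5300×10^7/(π×36.00) = 3.579×10^6 mm³.
d = (3.579×10^6)^(1/3) = 153.0 mm.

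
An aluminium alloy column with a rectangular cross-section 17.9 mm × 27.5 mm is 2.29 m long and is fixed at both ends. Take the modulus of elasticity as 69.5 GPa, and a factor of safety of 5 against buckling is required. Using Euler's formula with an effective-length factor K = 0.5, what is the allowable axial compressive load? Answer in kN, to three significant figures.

Buckling occurs about the weak axis: I_min = h·b³/12 = 27.5×17.9³/12 = 13140 mm⁴ (b = 17.9 mm is the smaller dimension).
Effective length L_e = KL = 0.5×2.29 m = 1145 mm.
Euler critical load P_cr = π²EI/L_e² = π²×69500×13140/1145² = 6877 N.
P_allow = P_cr/n = 6877/5 = 1375 N.

P_allow = 1.38 kN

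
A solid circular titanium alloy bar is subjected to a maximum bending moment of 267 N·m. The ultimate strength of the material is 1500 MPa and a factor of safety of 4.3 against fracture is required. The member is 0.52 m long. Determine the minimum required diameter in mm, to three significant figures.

σ_allow = 1500/4.3 = 348.8 MPa.
For a solid circular section σ = 32M/(πd³), so d³ = 32M/(π σ_allow) = 32×267000/(π×348.8) = 7796 mm³.
d = 19.83 mm.

d = 19.8 mm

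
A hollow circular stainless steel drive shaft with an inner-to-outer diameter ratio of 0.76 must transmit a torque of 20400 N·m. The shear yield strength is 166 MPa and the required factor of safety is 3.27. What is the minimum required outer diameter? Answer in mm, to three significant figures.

d_o = 145 mm

τ_allow = 166/3.27 = 50.76 MPa.
For a hollow shaft τ = 16T/[πd_o³(1−k⁴)] with k = 0.76, so 1−k⁴ = 0.6664.
d_o³ = 16T/[π τ_allow (1−k⁴)] = 16×2.0400×10^7/(π×50.76×0.6664) = 3.071×10^6 mm³.
d_o = 145.4 mm.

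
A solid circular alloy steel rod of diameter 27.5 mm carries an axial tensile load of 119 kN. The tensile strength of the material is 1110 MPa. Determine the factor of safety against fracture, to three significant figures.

A = πd²/4 = 594.0 mm².
σ = F/A = 119000/594.0 = 200.4 MPa.
n = 1110/200.4 = 5.540.

n = 5.54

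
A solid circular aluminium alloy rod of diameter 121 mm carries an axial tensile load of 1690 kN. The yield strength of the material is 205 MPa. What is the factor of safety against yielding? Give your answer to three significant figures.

A = πd²/4 = 11500 mm².
σ = F/A = 1690000/11500 = 147.0 MPa.
n = 205/147.0 = 1.395.

n = 1.39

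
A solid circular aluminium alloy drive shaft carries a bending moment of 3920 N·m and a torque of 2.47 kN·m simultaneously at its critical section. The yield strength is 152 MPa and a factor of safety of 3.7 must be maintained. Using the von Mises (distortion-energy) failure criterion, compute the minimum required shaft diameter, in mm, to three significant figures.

d = 103 mm

σ_allow = σ_y/n = 152/3.7 = 41.08 MPa.
For a solid shaft σ_b = 32M/(πd³) and τ = 16T/(πd³), so the von Mises stress is σ' = (16/πd³)·√(4M²+3T²).
√(4M²+3T²) = √(4×(3.920×10^6)² + 3×(2.470×10^6)²) = 8.931×10^6 N·mm.
d³ = 16×8.931×10^6/(π×41.08) = 1.107×10^6 mm³.
d = 103.5 mm.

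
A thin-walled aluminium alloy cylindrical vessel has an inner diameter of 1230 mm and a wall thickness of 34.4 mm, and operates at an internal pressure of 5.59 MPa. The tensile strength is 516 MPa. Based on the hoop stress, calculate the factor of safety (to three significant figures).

σ_h = pD/(2t) = 5.59×1230/(2×34.4) = 99.94 MPa.
n = 516/99.94 = 5.163.

n = 5.16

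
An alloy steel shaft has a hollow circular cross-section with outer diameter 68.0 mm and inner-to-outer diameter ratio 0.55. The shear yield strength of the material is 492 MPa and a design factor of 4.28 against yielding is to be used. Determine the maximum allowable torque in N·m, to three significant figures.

τ_allow = 492/4.28 = 115.0 MPa.
For a hollow shaft T_allow = τ_allow·πd_o³(1−k⁴)/16 with 1−k⁴ = 0.9085, so πd_o³(1−k⁴)/16 = 56090 mm³.
T_allow = 115.0×56090 = 6.448×10^6 N·mm = 6448 N·m.

T_allow = 6450 N·m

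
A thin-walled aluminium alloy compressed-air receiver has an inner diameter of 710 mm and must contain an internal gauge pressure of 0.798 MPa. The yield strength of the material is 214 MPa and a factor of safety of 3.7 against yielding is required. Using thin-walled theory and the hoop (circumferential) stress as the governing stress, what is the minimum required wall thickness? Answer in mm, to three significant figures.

σ_allow = 214/3.7 = 57.84 MPa.
Hoop stress σ_h = pD/(2t), so t = pD/(2σ_allow) = 0.798×710/(2×57.84) = 4.898 mm.

t = 4.90 mm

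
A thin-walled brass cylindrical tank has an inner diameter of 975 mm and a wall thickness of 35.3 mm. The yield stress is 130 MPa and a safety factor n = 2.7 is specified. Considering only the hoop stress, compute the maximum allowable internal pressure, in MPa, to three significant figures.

p_allow = 3.49 MPa

σ_allow = 130/2.7 = 48.15 MPa.
σ_h = pD/(2t) → p_allow = 2σ_allow t/D = 2×48.15×35.3/975 = 3.486 MPa.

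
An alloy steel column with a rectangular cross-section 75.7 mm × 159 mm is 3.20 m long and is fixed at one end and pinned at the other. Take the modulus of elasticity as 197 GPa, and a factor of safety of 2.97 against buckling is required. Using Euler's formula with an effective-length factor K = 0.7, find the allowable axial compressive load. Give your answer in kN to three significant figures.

P_allow = 750 kN

Buckling occurs about the weak axis: I_min = h·b³/12 = 159×75.7³/12 = 5.748×10^6 mm⁴ (b = 75.7 mm is the smaller dimension).
Effective length L_e = KL = 0.7×3.20 m = 2240 mm.
Euler critical load P_cr = π²EI/L_e² = π²×197000×5.748×10^6/2240² = 2.227×10^6 N.
P_allow = P_cr/n = 2.227×10^6/2.97 = 749900 N.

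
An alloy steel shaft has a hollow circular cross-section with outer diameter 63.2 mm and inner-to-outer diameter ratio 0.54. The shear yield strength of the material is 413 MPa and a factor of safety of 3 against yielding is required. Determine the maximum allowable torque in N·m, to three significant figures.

T_allow = 6240 N·m

τ_allow = 413/3 = 137.7 MPa.
For a hollow shaft T_allow = τ_allow·πd_o³(1−k⁴)/16 with 1−k⁴ = 0.9150, so πd_o³(1−k⁴)/16 = 45350 mm³.
T_allow = 137.7×45350 = 6.243×10^6 N·mm = 6243 N·m.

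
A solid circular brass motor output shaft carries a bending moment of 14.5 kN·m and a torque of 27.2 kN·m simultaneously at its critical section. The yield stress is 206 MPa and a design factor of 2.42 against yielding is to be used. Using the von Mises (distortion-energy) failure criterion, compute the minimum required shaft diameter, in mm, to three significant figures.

σ_allow = σ_y/n = 206/2.42 = 85.12 MPa.
For a solid shaft σ_b = 32M/(πd³) and τ = 16T/(πd³), so the von Mises stress is σ' = (16/πd³)·√(4M²+3T²).
√(4M²+3T²) = √(4×(1.450×10^7)² + 3×(2.720×10^7)²) = 5.532×10^7 N·mm.
d³ = 16×5.532×10^7/(π×85.12) = 3.310×10^6 mm³.
d = 149.0 mm.

d = 149 mm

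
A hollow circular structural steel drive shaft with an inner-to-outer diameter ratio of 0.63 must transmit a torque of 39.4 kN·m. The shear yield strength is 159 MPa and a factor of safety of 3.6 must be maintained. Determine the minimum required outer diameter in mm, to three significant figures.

d_o = 175 mm

τ_allow = 159/3.6 = 44.17 MPa.
For a hollow shaft τ = 16T/[πd_o³(1−k⁴)] with k = 0.63, so 1−k⁴ = 0.8425.
d_o³ = 16T/[π τ_allow (1−k⁴)] = 16×3.9400×10^7/(π×44.17×0.8425) = 5.393×10^6 mm³.
d_o = 175.4 mm.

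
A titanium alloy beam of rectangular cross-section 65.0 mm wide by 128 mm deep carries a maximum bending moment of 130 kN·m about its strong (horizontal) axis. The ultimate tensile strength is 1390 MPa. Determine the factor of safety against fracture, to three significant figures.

Section modulus S = bh²/6 = 65.0×128²/6 = 177500 mm³.
σ = M/S = 1.3000×10^8/177500 = 732.4 MPa.
n = 1390/732.4 = 1.898.

n = 1.90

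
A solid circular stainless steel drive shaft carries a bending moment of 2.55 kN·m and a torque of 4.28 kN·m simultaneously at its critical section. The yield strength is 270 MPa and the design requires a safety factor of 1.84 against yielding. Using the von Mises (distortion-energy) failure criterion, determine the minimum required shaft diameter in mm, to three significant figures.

σ_allow = σ_y/n = 270/1.84 = 146.7 MPa.
For a solid shaft σ_b = 32M/(πd³) and τ = 16T/(πd³), so the von Mises stress is σ' = (16/πd³)·√(4M²+3T²).
√(4M²+3T²) = √(4×(2.550×10^6)² + 3×(4.280×10^6)²) = 8.998×10^6 N·mm.
d³ = 16×8.998×10^6/(π×146.7) = 312300 mm³.
d = 67.85 mm.

d = 67.8 mm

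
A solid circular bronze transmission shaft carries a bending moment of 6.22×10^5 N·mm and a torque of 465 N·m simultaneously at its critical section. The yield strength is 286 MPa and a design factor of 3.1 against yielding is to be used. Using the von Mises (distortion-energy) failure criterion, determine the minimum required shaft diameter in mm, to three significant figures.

d = 43.4 mm

σ_allow = σ_y/n = 286/3.1 = 92.26 MPa.
For a solid shaft σ_b = 32M/(πd³) and τ = 16T/(πd³), so the von Mises stress is σ' = (16/πd³)·√(4M²+3T²).
√(4M²+3T²) = √(4×(622000)² + 3×(465000)²) = 1.482×10^6 N·mm.
d³ = 16×1.482×10^6/(π×92.26) = 81810 mm³.
d = 43.41 mm.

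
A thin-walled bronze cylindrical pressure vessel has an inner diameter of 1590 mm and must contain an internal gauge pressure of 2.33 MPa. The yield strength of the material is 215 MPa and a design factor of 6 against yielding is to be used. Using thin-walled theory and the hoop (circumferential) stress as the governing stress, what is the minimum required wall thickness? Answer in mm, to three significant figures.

σ_allow = 215/6 = 35.83 MPa.
Hoop stress σ_h = pD/(2t), so t = pD/(2σ_allow) = 2.33×1590/(2×35.83) = 51.69 mm.

t = 51.7 mm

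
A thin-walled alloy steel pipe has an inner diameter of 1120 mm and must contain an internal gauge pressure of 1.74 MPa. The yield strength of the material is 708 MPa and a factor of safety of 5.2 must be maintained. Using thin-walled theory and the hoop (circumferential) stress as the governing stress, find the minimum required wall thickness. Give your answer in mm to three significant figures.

σ_allow = 708/5.2 = 136.2 MPa.
Hoop stress σ_h = pD/(2t), so t = pD/(2σ_allow) = 1.74×1120/(2×136.2) = 7.157 mm.

t = 7.16 mm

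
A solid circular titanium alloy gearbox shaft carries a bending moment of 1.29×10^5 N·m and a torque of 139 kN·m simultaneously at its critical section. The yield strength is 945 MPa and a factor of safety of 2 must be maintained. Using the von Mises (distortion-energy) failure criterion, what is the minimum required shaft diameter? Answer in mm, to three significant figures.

d = 156 mm

σ_allow = σ_y/n = 945/2 = 472.5 MPa.
For a solid shaft σ_b = 32M/(πd³) and τ = 16T/(πd³), so the von Mises stress is σ' = (16/πd³)·√(4M²+3T²).
√(4M²+3T²) = √(4×(1.290×10^8)² + 3×(1.390×10^8)²) = 3.529×10^8 N·mm.
d³ = 16×3.529×10^8/(π×472.5) = 3.804×10^6 mm³.
d = 156.1 mm.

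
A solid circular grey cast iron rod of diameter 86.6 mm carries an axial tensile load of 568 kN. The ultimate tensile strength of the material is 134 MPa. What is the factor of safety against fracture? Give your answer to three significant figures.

n = 1.39

A = πd²/4 = 5890 mm².
σ = F/A = 568000/5890 = 96.43 MPa.
n = 134/96.43 = 1.390.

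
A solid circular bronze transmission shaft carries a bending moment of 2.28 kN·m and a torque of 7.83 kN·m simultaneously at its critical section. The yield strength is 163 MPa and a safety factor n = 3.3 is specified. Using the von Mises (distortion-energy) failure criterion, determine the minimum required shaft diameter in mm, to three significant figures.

d = 114 mm

σ_allow = σ_y/n = 163/3.3 = 49.39 MPa.
For a solid shaft σ_b = 32M/(πd³) and τ = 16T/(πd³), so the von Mises stress is σ' = (16/πd³)·√(4M²+3T²).
√(4M²+3T²) = √(4×(2.280×10^6)² + 3×(7.830×10^6)²) = 1.431×10^7 N·mm.
d³ = 16×1.431×10^7/(π×49.39) = 1.475×10^6 mm³.
d = 113.8 mm.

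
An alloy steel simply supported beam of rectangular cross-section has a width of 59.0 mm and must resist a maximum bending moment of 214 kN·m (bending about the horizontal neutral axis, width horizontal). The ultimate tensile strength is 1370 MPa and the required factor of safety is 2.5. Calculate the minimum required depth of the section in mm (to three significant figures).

σ_allow = 1370/2.5 = 548.0 MPa.
For a rectangular section σ = 6M/(bh²), so h² = 6M/(b σ_allow) = 6×2.1400×10^8/(59.0×548.0) = 39710 mm².
h = 199.3 mm.

h = 199 mm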